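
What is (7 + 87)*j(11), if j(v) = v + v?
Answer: 2068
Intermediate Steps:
j(v) = 2*v
(7 + 87)*j(11) = (7 + 87)*(2*11) = 94*22 = 2068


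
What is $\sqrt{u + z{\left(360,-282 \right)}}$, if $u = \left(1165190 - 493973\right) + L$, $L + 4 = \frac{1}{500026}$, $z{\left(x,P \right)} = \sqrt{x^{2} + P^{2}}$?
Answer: $\frac{\sqrt{167820701992240014 + 1500156004056 \sqrt{5809}}}{500026} \approx 819.55$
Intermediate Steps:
$z{\left(x,P \right)} = \sqrt{P^{2} + x^{2}}$
$L = - \frac{2000103}{500026}$ ($L = -4 + \frac{1}{500026} = - \frac{2000103}{500026} \approx -4.0$)
$u = \frac{335623951539}{500026}$ ($u = \left(1165190 - 493973\right) - \frac{2000103}{500026} = 671217 - \frac{2000103}{500026} = \frac{335623951539}{500026} \approx 6.7121 \cdot 10^{5}$)
$\sqrt{u + z{\left(360,-282 \right)}} = \sqrt{\frac{335623951539}{500026} + \sqrt{\left(-282\right)^{2} + 360^{2}}} = \sqrt{\frac{335623951539}{500026} + \sqrt{79524 + 129600}} = \sqrt{\frac{335623951539}{500026} + \sqrt{209124}} = \sqrt{\frac{335623951539}{500026} + 6 \sqrt{5809}}$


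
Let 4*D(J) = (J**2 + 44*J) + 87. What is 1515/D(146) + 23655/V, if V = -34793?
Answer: -447402105/968184811 ≈ -0.46210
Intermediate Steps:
D(J) = 87/4 + 11*J + J**2/4 (D(J) = ((J**2 + 44*J) + 87)/4 = (87 + J**2 + 44*J)/4 = 87/4 + 11*J + J**2/4)
1515/D(146) + 23655/V = 1515/(87/4 + 11*146 + (1/4)*146**2) + 23655/(-34793) = 1515/(87/4 + 1606 + (1/4)*21316) + 23655*(-1/34793) = 1515/(87/4 + 1606 + 5329) - 23655/34793 = 1515/(27827/4) - 23655/34793 = 1515*(4/27827) - 23655/34793 = 6060/27827 - 23655/34793 = -447402105/968184811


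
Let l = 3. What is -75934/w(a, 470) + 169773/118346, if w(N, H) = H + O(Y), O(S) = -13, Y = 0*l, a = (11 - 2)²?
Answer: -8908898903/54084122 ≈ -164.72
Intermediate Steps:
a = 81 (a = 9² = 81)
Y = 0 (Y = 0*3 = 0)
w(N, H) = -13 + H (w(N, H) = H - 13 = -13 + H)
-75934/w(a, 470) + 169773/118346 = -75934/(-13 + 470) + 169773/118346 = -75934/457 + 169773*(1/118346) = -75934*1/457 + 169773/118346 = -75934/457 + 169773/118346 = -8908898903/54084122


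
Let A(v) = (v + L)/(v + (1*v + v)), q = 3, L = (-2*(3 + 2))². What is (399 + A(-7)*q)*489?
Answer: 1320300/7 ≈ 1.8861e+5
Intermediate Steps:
L = 100 (L = (-2*5)² = (-10)² = 100)
A(v) = (100 + v)/(3*v) (A(v) = (v + 100)/(v + (1*v + v)) = (100 + v)/(v + (v + v)) = (100 + v)/(v + 2*v) = (100 + v)/((3*v)) = (100 + v)*(1/(3*v)) = (100 + v)/(3*v))
(399 + A(-7)*q)*489 = (399 + ((⅓)*(100 - 7)/(-7))*3)*489 = (399 + ((⅓)*(-⅐)*93)*3)*489 = (399 - 31/7*3)*489 = (399 - 93/7)*489 = (2700/7)*489 = 1320300/7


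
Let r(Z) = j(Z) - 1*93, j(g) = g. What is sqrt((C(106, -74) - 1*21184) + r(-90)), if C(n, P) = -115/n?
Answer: I*sqrt(240091802)/106 ≈ 146.18*I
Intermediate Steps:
r(Z) = -93 + Z (r(Z) = Z - 1*93 = Z - 93 = -93 + Z)
sqrt((C(106, -74) - 1*21184) + r(-90)) = sqrt((-115/106 - 1*21184) + (-93 - 90)) = sqrt((-115*1/106 - 21184) - 183) = sqrt((-115/106 - 21184) - 183) = sqrt(-2245619/106 - 183) = sqrt(-2265017/106) = I*sqrt(240091802)/106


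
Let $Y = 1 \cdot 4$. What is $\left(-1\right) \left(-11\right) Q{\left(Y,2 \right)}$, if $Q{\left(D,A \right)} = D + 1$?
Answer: $55$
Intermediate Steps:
$Y = 4$
$Q{\left(D,A \right)} = 1 + D$
$\left(-1\right) \left(-11\right) Q{\left(Y,2 \right)} = \left(-1\right) \left(-11\right) \left(1 + 4\right) = 11 \cdot 5 = 55$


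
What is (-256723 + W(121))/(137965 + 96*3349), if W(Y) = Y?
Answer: -256602/459469 ≈ -0.55848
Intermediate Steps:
(-256723 + W(121))/(137965 + 96*3349) = (-256723 + 121)/(137965 + 96*3349) = -256602/(137965 + 321504) = -256602/459469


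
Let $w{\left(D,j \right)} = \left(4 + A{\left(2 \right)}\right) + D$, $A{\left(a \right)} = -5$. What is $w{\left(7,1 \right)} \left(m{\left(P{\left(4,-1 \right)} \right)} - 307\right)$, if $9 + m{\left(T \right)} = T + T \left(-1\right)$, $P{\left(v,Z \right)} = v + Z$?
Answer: $-1896$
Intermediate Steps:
$P{\left(v,Z \right)} = Z + v$
$m{\left(T \right)} = -9$ ($m{\left(T \right)} = -9 + \left(T + T \left(-1\right)\right) = -9 + \left(T - T\right) = -9 + 0 = -9$)
$w{\left(D,j \right)} = -1 + D$ ($w{\left(D,j \right)} = \left(4 - 5\right) + D = -1 + D$)
$w{\left(7,1 \right)} \left(m{\left(P{\left(4,-1 \right)} \right)} - 307\right) = \left(-1 + 7\right) \left(-9 - 307\right) = 6 \left(-316\right) = -1896$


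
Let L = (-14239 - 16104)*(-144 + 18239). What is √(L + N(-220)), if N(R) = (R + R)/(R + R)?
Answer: 2*I*√137264146 ≈ 23432.0*I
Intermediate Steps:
N(R) = 1 (N(R) = (2*R)/((2*R)) = (2*R)*(1/(2*R)) = 1)
L = -549056585 (L = -30343*18095 = -549056585)
√(L + N(-220)) = √(-549056585 + 1) = √(-549056584) = 2*I*√137264146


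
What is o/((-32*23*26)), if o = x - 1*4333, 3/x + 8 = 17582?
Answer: 25382713/112098688 ≈ 0.22643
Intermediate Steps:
x = 1/5858 (x = 3/(-8 + 17582) = 3/17574 = 3*(1/17574) = 1/5858 ≈ 0.00017071)
o = -25382713/5858 (o = 1/5858 - 1*4333 = 1/5858 - 4333 = -25382713/5858 ≈ -4333.0)
o/((-32*23*26)) = -25382713/(5858*(-32*23*26)) = -25382713/(5858*((-736*26))) = -25382713/5858/(-19136) = -25382713/5858*(-1/19136) = 25382713/112098688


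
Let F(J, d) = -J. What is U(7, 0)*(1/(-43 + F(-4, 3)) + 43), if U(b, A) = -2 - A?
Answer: -3352/39 ≈ -85.949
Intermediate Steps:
U(7, 0)*(1/(-43 + F(-4, 3)) + 43) = (-2 - 1*0)*(1/(-43 - 1*(-4)) + 43) = (-2 + 0)*(1/(-43 + 4) + 43) = -2*(1/(-39) + 43) = -2*(-1/39 + 43) = -2*1676/39 = -3352/39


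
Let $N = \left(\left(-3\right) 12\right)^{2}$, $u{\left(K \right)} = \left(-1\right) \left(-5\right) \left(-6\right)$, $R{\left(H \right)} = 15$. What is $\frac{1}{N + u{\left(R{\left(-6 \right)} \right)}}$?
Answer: $\frac{1}{1266} \approx 0.00078989$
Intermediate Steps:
$u{\left(K \right)} = -30$ ($u{\left(K \right)} = 5 \left(-6\right) = -30$)
$N = 1296$ ($N = \left(-36\right)^{2} = 1296$)
$\frac{1}{N + u{\left(R{\left(-6 \right)} \right)}} = \frac{1}{1296 - 30} = \frac{1}{1266}$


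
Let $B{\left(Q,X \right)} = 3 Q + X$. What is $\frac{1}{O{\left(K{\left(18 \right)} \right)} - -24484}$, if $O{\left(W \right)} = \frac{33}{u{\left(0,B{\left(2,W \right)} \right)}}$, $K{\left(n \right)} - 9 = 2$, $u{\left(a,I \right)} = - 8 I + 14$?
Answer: $\frac{122}{2987015} \approx 4.0843 \cdot 10^{-5}$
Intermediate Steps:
$B{\left(Q,X \right)} = X + 3 Q$
$u{\left(a,I \right)} = 14 - 8 I$
$K{\left(n \right)} = 11$ ($K{\left(n \right)} = 9 + 2 = 11$)
$O{\left(W \right)} = \frac{33}{-34 - 8 W}$ ($O{\left(W \right)} = \frac{33}{14 - 8 \left(W + 3 \cdot 2\right)} = \frac{33}{14 - 8 \left(W + 6\right)} = \frac{33}{14 - 8 \left(6 + W\right)} = \frac{33}{14 - \left(48 + 8 W\right)} = \frac{33}{-34 - 8 W}$)
$\frac{1}{O{\left(K{\left(18 \right)} \right)} - -24484} = \frac{1}{- \frac{33}{34 + 8 \cdot 11} - -24484} = \frac{1}{- \frac{33}{34 + 88} + \left(-11361 + 35845\right)} = \frac{1}{- \frac{33}{122} + 24484} = \frac{1}{\frac{2987015}{122}} = \frac{122}{2987015}$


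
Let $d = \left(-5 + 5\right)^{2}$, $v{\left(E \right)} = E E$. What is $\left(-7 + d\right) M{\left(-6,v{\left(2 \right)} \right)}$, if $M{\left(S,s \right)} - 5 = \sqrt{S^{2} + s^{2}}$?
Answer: $-35 - 14 \sqrt{13} \approx -85.478$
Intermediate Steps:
$v{\left(E \right)} = E^{2}$
$d = 0$ ($d = 0^{2} = 0$)
$M{\left(S,s \right)} = 5 + \sqrt{S^{2} + s^{2}}$
$\left(-7 + d\right) M{\left(-6,v{\left(2 \right)} \right)} = \left(-7 + 0\right) \left(5 + \sqrt{\left(-6\right)^{2} + \left(2^{2}\right)^{2}}\right) = - 7 \left(5 + \sqrt{36 + 4^{2}}\right) = - 7 \left(5 + \sqrt{36 + 16}\right) = - 7 \left(5 + \sqrt{52}\right) = - 7 \left(5 + 2 \sqrt{13}\right) = -35 - 14 \sqrt{13}$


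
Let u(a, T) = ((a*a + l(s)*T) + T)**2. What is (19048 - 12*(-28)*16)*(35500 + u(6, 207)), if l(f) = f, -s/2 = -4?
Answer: 88944905224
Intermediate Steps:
s = 8 (s = -2*(-4) = 8)
u(a, T) = (a**2 + 9*T)**2 (u(a, T) = ((a*a + 8*T) + T)**2 = ((a**2 + 8*T) + T)**2 = (a**2 + 9*T)**2)
(19048 - 12*(-28)*16)*(35500 + u(6, 207)) = (19048 - 12*(-28)*16)*(35500 + (6**2 + 9*207)**2) = (19048 + 336*16)*(35500 + (36 + 1863)**2) = (19048 + 5376)*(35500 + 1899**2) = 24424*(35500 + 3606201) = 24424*3641701 = 88944905224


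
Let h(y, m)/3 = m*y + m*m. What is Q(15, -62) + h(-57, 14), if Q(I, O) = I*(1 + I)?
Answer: -1566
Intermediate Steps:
h(y, m) = 3*m² + 3*m*y (h(y, m) = 3*(m*y + m*m) = 3*(m*y + m²) = 3*(m² + m*y) = 3*m² + 3*m*y)
Q(15, -62) + h(-57, 14) = 15*(1 + 15) + 3*14*(14 - 57) = 15*16 + 3*14*(-43) = 240 - 1806 = -1566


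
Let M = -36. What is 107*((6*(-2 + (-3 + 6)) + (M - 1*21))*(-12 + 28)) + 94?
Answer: -87218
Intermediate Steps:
107*((6*(-2 + (-3 + 6)) + (M - 1*21))*(-12 + 28)) + 94 = 107*((6*(-2 + (-3 + 6)) + (-36 - 1*21))*(-12 + 28)) + 94 = 107*((6*(-2 + 3) + (-36 - 21))*16) + 94 = 107*((6*1 - 57)*16) + 94 = 107*((6 - 57)*16) + 94 = 107*(-51*16) + 94 = 107*(-816) + 94 = -87312 + 94 = -87218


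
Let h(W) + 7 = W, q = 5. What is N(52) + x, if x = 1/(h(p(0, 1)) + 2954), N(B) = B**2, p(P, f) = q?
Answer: 7982209/2952 ≈ 2704.0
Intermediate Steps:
p(P, f) = 5
h(W) = -7 + W
x = 1/2952 (x = 1/((-7 + 5) + 2954) = 1/(-2 + 2954) = 1/2952 ≈ 0.00033875)
N(52) + x = 52**2 + 1/2952 = 2704 + 1/2952 = 7982209/2952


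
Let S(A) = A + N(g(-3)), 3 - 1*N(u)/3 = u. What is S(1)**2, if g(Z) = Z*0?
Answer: 100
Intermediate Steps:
g(Z) = 0
N(u) = 9 - 3*u
S(A) = 9 + A (S(A) = A + (9 - 3*0) = A + (9 + 0) = A + 9 = 9 + A)
S(1)**2 = (9 + 1)**2 = 10**2 = 100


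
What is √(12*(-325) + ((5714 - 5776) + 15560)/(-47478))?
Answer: I*√145283259/193 ≈ 62.453*I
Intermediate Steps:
√(12*(-325) + ((5714 - 5776) + 15560)/(-47478)) = √(-3900 + (-62 + 15560)*(-1/47478)) = √(-3900 + 15498*(-1/47478)) = √(-3900 - 63/193) = √(-752763/193) = I*√145283259/193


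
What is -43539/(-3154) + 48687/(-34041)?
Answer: 442850767/35788438 ≈ 12.374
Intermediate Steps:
-43539/(-3154) + 48687/(-34041) = -43539*(-1/3154) + 48687*(-1/34041) = 43539/3154 - 16229/11347 = 442850767/35788438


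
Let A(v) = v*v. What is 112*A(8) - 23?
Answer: 7145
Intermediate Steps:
A(v) = v²
112*A(8) - 23 = 112*8² - 23 = 112*64 - 23 = 7168 - 23 = 7145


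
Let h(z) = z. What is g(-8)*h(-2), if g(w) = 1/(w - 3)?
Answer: 2/11 ≈ 0.18182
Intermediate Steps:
g(w) = 1/(-3 + w)
g(-8)*h(-2) = -2/(-3 - 8) = -2/(-11) = -1/11*(-2) = 2/11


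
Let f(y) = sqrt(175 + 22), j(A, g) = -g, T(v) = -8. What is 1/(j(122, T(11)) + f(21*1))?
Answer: -8/133 + sqrt(197)/133 ≈ 0.045381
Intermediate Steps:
f(y) = sqrt(197)
1/(j(122, T(11)) + f(21*1)) = 1/(-1*(-8) + sqrt(197)) = 1/(8 + sqrt(197))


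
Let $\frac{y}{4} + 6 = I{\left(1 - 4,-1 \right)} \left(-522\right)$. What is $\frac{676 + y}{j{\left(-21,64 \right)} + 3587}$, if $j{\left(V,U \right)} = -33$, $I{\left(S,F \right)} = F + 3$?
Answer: $- \frac{1762}{1777} \approx -0.99156$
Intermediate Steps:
$I{\left(S,F \right)} = 3 + F$
$y = -4200$ ($y = -24 + 4 \left(3 - 1\right) \left(-522\right) = -24 + 4 \cdot 2 \left(-522\right) = -24 + 4 \left(-1044\right) = -24 - 4176 = -4200$)
$\frac{676 + y}{j{\left(-21,64 \right)} + 3587} = \frac{676 - 4200}{-33 + 3587} = - \frac{3524}{3554} = \left(-3524\right) \frac{1}{3554} = - \frac{1762}{1777}$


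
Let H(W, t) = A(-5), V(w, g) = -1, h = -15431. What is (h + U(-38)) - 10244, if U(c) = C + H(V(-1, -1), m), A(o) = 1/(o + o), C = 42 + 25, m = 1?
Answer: -256081/10 ≈ -25608.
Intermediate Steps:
C = 67
A(o) = 1/(2*o)
H(W, t) = -⅒ (H(W, t) = (½)/(-5) = (½)*(-⅕) = -⅒)
U(c) = 669/10 (U(c) = 67 - ⅒ = 669/10)
(h + U(-38)) - 10244 = (-15431 + 669/10) - 10244 = -153641/10 - 10244 = -256081/10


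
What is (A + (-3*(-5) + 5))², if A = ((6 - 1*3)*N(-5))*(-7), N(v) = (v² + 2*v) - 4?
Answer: 44521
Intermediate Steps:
N(v) = -4 + v² + 2*v
A = -231 (A = ((6 - 1*3)*(-4 + (-5)² + 2*(-5)))*(-7) = ((6 - 3)*(-4 + 25 - 10))*(-7) = (3*11)*(-7) = 33*(-7) = -231)
(A + (-3*(-5) + 5))² = (-231 + (-3*(-5) + 5))² = (-231 + (15 + 5))² = (-231 + 20)² = (-211)² = 44521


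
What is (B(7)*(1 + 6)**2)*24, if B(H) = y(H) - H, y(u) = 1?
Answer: -7056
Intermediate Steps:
B(H) = 1 - H
(B(7)*(1 + 6)**2)*24 = ((1 - 1*7)*(1 + 6)**2)*24 = ((1 - 7)*7**2)*24 = -6*49*24 = -294*24 = -7056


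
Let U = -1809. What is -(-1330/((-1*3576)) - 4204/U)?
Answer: -2906579/1078164 ≈ -2.6959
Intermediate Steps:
-(-1330/((-1*3576)) - 4204/U) = -(-1330/((-1*3576)) - 4204/(-1809)) = -(-1330/(-3576) - 4204*(-1/1809)) = -(-1330*(-1/3576) + 4204/1809) = -(665/1788 + 4204/1809) = -1*2906579/1078164 = -2906579/1078164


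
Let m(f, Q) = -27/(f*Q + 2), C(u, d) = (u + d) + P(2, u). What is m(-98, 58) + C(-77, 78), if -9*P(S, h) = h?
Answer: 162965/17046 ≈ 9.5603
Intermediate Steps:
P(S, h) = -h/9
C(u, d) = d + 8*u/9 (C(u, d) = (u + d) - u/9 = (d + u) - u/9 = d + 8*u/9)
m(f, Q) = -27/(2 + Q*f) (m(f, Q) = -27/(Q*f + 2) = -27/(2 + Q*f))
m(-98, 58) + C(-77, 78) = -27/(2 + 58*(-98)) + (78 + (8/9)*(-77)) = -27/(2 - 5684) + (78 - 616/9) = -27/(-5682) + 86/9 = -27*(-1/5682) + 86/9 = 9/1894 + 86/9 = 162965/17046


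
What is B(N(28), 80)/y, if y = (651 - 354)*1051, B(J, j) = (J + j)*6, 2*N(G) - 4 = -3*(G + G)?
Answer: -4/104049 ≈ -3.8443e-5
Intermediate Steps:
N(G) = 2 - 3*G (N(G) = 2 + (-3*(G + G))/2 = 2 + (-6*G)/2 = 2 - 3*G)
B(J, j) = 6*J + 6*j
y = 312147 (y = 297*1051 = 312147)
B(N(28), 80)/y = (6*(2 - 3*28) + 6*80)/312147 = (6*(2 - 84) + 480)*(1/312147) = (6*(-82) + 480)*(1/312147) = (-492 + 480)*(1/312147) = -12*1/312147 = -4/104049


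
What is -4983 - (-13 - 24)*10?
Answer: -4613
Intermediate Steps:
-4983 - (-13 - 24)*10 = -4983 - (-37)*10 = -4983 - 1*(-370) = -4983 + 370 = -4613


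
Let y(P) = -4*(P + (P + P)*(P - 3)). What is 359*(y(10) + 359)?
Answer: -86519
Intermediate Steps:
y(P) = -4*P - 8*P*(-3 + P) (y(P) = -4*(P + (2*P)*(-3 + P)) = -4*(P + 2*P*(-3 + P)) = -4*P - 8*P*(-3 + P))
359*(y(10) + 359) = 359*(4*10*(5 - 2*10) + 359) = 359*(4*10*(5 - 20) + 359) = 359*(4*10*(-15) + 359) = 359*(-600 + 359) = 359*(-241) = -86519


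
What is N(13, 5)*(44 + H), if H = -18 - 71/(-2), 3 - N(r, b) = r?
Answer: -615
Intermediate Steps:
N(r, b) = 3 - r
H = 35/2 (H = -18 - 71*(-½) = -18 + 71/2 = 35/2 ≈ 17.500)
N(13, 5)*(44 + H) = (3 - 1*13)*(44 + 35/2) = (3 - 13)*(123/2) = -10*123/2 = -615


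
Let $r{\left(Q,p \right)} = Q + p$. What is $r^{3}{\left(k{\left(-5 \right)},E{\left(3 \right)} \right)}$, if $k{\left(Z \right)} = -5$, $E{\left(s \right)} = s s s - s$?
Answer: $6859$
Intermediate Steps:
$E{\left(s \right)} = s^{3} - s$ ($E{\left(s \right)} = s^{2} s - s = s^{3} - s$)
$r^{3}{\left(k{\left(-5 \right)},E{\left(3 \right)} \right)} = \left(-5 + \left(3^{3} - 3\right)\right)^{3} = \left(-5 + \left(27 - 3\right)\right)^{3} = \left(-5 + 24\right)^{3} = 19^{3} = 6859$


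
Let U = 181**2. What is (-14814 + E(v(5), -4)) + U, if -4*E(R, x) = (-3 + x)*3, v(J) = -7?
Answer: 71809/4 ≈ 17952.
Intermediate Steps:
U = 32761
E(R, x) = 9/4 - 3*x/4 (E(R, x) = -(-3 + x)*3/4 = -(-9 + 3*x)/4 = 9/4 - 3*x/4)
(-14814 + E(v(5), -4)) + U = (-14814 + (9/4 - 3/4*(-4))) + 32761 = (-14814 + (9/4 + 3)) + 32761 = (-14814 + 21/4) + 32761 = -59235/4 + 32761 = 71809/4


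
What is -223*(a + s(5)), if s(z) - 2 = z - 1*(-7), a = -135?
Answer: 26983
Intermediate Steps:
s(z) = 9 + z (s(z) = 2 + (z - 1*(-7)) = 2 + (z + 7) = 2 + (7 + z) = 9 + z)
-223*(a + s(5)) = -223*(-135 + (9 + 5)) = -223*(-135 + 14) = -223*(-121) = 26983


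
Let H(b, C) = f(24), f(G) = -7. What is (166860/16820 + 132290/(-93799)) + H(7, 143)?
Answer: 119114454/78884959 ≈ 1.5100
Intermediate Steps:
H(b, C) = -7
(166860/16820 + 132290/(-93799)) + H(7, 143) = (166860/16820 + 132290/(-93799)) - 7 = (166860*(1/16820) + 132290*(-1/93799)) - 7 = (8343/841 - 132290/93799) - 7 = 671309167/78884959 - 7 = 119114454/78884959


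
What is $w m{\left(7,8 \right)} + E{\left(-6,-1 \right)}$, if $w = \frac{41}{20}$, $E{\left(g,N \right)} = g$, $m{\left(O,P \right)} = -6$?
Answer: $- \frac{183}{10} \approx -18.3$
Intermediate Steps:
$w = \frac{41}{20}$ ($w = 41 \cdot \frac{1}{20} = \frac{41}{20} \approx 2.05$)
$w m{\left(7,8 \right)} + E{\left(-6,-1 \right)} = \frac{41}{20} \left(-6\right) - 6 = - \frac{123}{10} - 6 = - \frac{183}{10}$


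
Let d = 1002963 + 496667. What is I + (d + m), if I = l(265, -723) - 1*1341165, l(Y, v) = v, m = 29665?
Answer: 187407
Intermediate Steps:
d = 1499630
I = -1341888 (I = -723 - 1*1341165 = -723 - 1341165 = -1341888)
I + (d + m) = -1341888 + (1499630 + 29665) = -1341888 + 1529295 = 187407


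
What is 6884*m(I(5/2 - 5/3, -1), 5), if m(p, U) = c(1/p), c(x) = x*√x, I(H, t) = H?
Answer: 41304*√30/25 ≈ 9049.3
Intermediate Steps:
c(x) = x^(3/2)
m(p, U) = (1/p)^(3/2)
6884*m(I(5/2 - 5/3, -1), 5) = 6884*(1/(5/2 - 5/3))^(3/2) = 6884*(1/(⅚))^(3/2) = 6884*(6/5)^(3/2) = 6884*(6*√30/25) = 41304*√30/25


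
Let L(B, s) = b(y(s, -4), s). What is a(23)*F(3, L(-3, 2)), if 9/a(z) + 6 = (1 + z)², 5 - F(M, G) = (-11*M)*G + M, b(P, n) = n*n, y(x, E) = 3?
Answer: 201/95 ≈ 2.1158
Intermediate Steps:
b(P, n) = n²
L(B, s) = s²
F(M, G) = 5 - M + 11*G*M (F(M, G) = 5 - ((-11*M)*G + M) = 5 - (-11*G*M + M) = 5 - (M - 11*G*M) = 5 + (-M + 11*G*M) = 5 - M + 11*G*M)
a(z) = 9/(-6 + (1 + z)²)
a(23)*F(3, L(-3, 2)) = (9/(-6 + (1 + 23)²))*(5 - 1*3 + 11*2²*3) = (9/(-6 + 24²))*(5 - 3 + 11*4*3) = (9/(-6 + 576))*(5 - 3 + 132) = (9/570)*134 = (9*(1/570))*134 = (3/190)*134 = 201/95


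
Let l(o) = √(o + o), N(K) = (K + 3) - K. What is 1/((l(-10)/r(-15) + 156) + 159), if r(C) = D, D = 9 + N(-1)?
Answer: 2268/714421 - 6*I*√5/3572105 ≈ 0.0031746 - 3.7559e-6*I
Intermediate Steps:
N(K) = 3 (N(K) = (3 + K) - K = 3)
l(o) = √2*√o (l(o) = √(2*o) = √2*√o)
D = 12 (D = 9 + 3 = 12)
r(C) = 12
1/((l(-10)/r(-15) + 156) + 159) = 1/(((√2*√(-10))/12 + 156) + 159) = 1/(((√2*(I*√10))*(1/12) + 156) + 159) = 1/(((2*I*√5)*(1/12) + 156) + 159) = 1/((I*√5/6 + 156) + 159) = 1/((156 + I*√5/6) + 159) = 1/(315 + I*√5/6)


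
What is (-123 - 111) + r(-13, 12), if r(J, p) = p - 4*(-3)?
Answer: -210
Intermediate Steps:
r(J, p) = 12 + p (r(J, p) = p + 12 = 12 + p)
(-123 - 111) + r(-13, 12) = (-123 - 111) + (12 + 12) = -234 + 24 = -210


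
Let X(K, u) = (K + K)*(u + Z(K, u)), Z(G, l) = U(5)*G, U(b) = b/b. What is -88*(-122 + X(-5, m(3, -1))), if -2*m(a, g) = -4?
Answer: 8096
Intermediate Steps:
U(b) = 1
Z(G, l) = G (Z(G, l) = 1*G = G)
m(a, g) = 2 (m(a, g) = -1/2*(-4) = 2)
X(K, u) = 2*K*(K + u) (X(K, u) = (K + K)*(u + K) = (2*K)*(K + u) = 2*K*(K + u))
-88*(-122 + X(-5, m(3, -1))) = -88*(-122 + 2*(-5)*(-5 + 2)) = -88*(-122 + 2*(-5)*(-3)) = -88*(-122 + 30) = -88*(-92) = 8096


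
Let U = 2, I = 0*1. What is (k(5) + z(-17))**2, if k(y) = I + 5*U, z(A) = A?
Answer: 49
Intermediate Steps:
I = 0
k(y) = 10 (k(y) = 0 + 5*2 = 0 + 10 = 10)
(k(5) + z(-17))**2 = (10 - 17)**2 = (-7)**2 = 49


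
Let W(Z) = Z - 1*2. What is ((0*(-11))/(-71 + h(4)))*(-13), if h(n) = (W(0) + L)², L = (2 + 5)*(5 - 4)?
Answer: 0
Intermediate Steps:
W(Z) = -2 + Z (W(Z) = Z - 2 = -2 + Z)
L = 7 (L = 7*1 = 7)
h(n) = 25 (h(n) = ((-2 + 0) + 7)² = (-2 + 7)² = 5² = 25)
((0*(-11))/(-71 + h(4)))*(-13) = ((0*(-11))/(-71 + 25))*(-13) = (0/(-46))*(-13) = -1/46*0*(-13) = 0*(-13) = 0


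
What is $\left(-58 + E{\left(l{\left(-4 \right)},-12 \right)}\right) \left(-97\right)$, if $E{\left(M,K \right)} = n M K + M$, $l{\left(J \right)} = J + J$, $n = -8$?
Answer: $80898$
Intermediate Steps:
$l{\left(J \right)} = 2 J$
$E{\left(M,K \right)} = M - 8 K M$ ($E{\left(M,K \right)} = - 8 M K + M = - 8 K M + M = M - 8 K M$)
$\left(-58 + E{\left(l{\left(-4 \right)},-12 \right)}\right) \left(-97\right) = \left(-58 + 2 \left(-4\right) \left(1 - -96\right)\right) \left(-97\right) = \left(-58 - 8 \left(1 + 96\right)\right) \left(-97\right) = \left(-58 - 776\right) \left(-97\right) = \left(-834\right) \left(-97\right) = 80898$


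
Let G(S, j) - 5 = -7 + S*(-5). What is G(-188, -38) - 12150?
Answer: -11212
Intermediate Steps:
G(S, j) = -2 - 5*S (G(S, j) = 5 + (-7 + S*(-5)) = 5 + (-7 - 5*S) = -2 - 5*S)
G(-188, -38) - 12150 = (-2 - 5*(-188)) - 12150 = (-2 + 940) - 12150 = 938 - 12150 = -11212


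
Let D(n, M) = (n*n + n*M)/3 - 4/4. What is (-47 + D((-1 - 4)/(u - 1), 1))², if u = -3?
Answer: 567009/256 ≈ 2214.9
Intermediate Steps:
D(n, M) = -1 + n²/3 + M*n/3 (D(n, M) = (n² + M*n)*(⅓) - 4*¼ = (n²/3 + M*n/3) - 1 = -1 + n²/3 + M*n/3)
(-47 + D((-1 - 4)/(u - 1), 1))² = (-47 + (-1 + ((-1 - 4)/(-3 - 1))²/3 + (⅓)*1*((-1 - 4)/(-3 - 1))))² = (-47 + (-1 + (-5/(-4))²/3 + (⅓)*1*(-5/(-4))))² = (-47 + (-1 + (-5*(-¼))²/3 + (⅓)*1*(-5*(-¼))))² = (-47 + (-1 + (5/4)²/3 + (⅓)*1*(5/4)))² = (-47 + (-1 + (⅓)*(25/16) + 5/12))² = (-47 + (-1 + 25/48 + 5/12))² = (-47 - 1/16)² = (-753/16)² = 567009/256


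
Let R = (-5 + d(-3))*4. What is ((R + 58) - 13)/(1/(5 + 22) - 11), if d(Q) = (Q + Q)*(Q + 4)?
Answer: -27/296 ≈ -0.091216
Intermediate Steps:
d(Q) = 2*Q*(4 + Q) (d(Q) = (2*Q)*(4 + Q) = 2*Q*(4 + Q))
R = -44 (R = (-5 + 2*(-3)*(4 - 3))*4 = (-5 + 2*(-3)*1)*4 = (-5 - 6)*4 = -11*4 = -44)
((R + 58) - 13)/(1/(5 + 22) - 11) = ((-44 + 58) - 13)/(1/(5 + 22) - 11) = (14 - 13)/(1/27 - 11) = 1/(1/27 - 11) = 1/(-296/27) = 1*(-27/296) = -27/296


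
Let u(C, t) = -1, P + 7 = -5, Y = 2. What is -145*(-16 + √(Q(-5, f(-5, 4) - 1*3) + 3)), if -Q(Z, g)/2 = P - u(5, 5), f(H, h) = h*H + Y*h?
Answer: 1595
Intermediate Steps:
P = -12 (P = -7 - 5 = -12)
f(H, h) = 2*h + H*h (f(H, h) = h*H + 2*h = H*h + 2*h = 2*h + H*h)
Q(Z, g) = 22 (Q(Z, g) = -2*(-12 - 1*(-1)) = -2*(-12 + 1) = -2*(-11) = 22)
-145*(-16 + √(Q(-5, f(-5, 4) - 1*3) + 3)) = -145*(-16 + √(22 + 3)) = -145*(-16 + √25) = -145*(-16 + 5) = -145*(-11) = 1595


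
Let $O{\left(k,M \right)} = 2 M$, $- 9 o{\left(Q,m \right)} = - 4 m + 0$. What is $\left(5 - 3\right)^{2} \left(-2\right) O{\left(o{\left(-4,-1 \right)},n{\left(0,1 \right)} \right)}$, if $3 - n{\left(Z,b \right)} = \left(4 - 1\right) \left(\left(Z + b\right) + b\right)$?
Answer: $48$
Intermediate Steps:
$o{\left(Q,m \right)} = \frac{4 m}{9}$ ($o{\left(Q,m \right)} = - \frac{- 4 m + 0}{9} = - \frac{\left(-4\right) m}{9} = \frac{4 m}{9}$)
$n{\left(Z,b \right)} = 3 - 6 b - 3 Z$ ($n{\left(Z,b \right)} = 3 - \left(4 - 1\right) \left(\left(Z + b\right) + b\right) = 3 - 3 \left(Z + 2 b\right) = 3 - \left(3 Z + 6 b\right) = 3 - 6 b - 3 Z$)
$\left(5 - 3\right)^{2} \left(-2\right) O{\left(o{\left(-4,-1 \right)},n{\left(0,1 \right)} \right)} = \left(5 - 3\right)^{2} \left(-2\right) 2 \left(3 - 6 - 0\right) = 2^{2} \left(-2\right) 2 \left(3 - 6 + 0\right) = 4 \left(-2\right) 2 \left(-3\right) = \left(-8\right) \left(-6\right) = 48$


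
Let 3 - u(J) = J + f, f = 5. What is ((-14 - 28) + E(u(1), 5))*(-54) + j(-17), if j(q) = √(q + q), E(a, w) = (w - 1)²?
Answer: 1404 + I*√34 ≈ 1404.0 + 5.831*I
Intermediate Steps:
u(J) = -2 - J (u(J) = 3 - (J + 5) = 3 - (5 + J) = 3 + (-5 - J) = -2 - J)
E(a, w) = (-1 + w)²
j(q) = √2*√q (j(q) = √(2*q) = √2*√q)
((-14 - 28) + E(u(1), 5))*(-54) + j(-17) = ((-14 - 28) + (-1 + 5)²)*(-54) + √2*√(-17) = (-42 + 4²)*(-54) + √2*(I*√17) = (-42 + 16)*(-54) + I*√34 = -26*(-54) + I*√34 = 1404 + I*√34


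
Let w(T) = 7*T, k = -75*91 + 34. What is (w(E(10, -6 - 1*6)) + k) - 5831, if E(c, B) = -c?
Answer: -12692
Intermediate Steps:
k = -6791 (k = -6825 + 34 = -6791)
(w(E(10, -6 - 1*6)) + k) - 5831 = (7*(-1*10) - 6791) - 5831 = (7*(-10) - 6791) - 5831 = (-70 - 6791) - 5831 = -6861 - 5831 = -12692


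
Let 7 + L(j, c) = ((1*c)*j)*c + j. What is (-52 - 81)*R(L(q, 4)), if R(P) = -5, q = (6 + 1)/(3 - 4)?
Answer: 665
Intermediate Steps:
q = -7 (q = 7/(-1) = 7*(-1) = -7)
L(j, c) = -7 + j + j*c**2 (L(j, c) = -7 + (((1*c)*j)*c + j) = -7 + ((c*j)*c + j) = -7 + (j*c**2 + j) = -7 + (j + j*c**2) = -7 + j + j*c**2)
(-52 - 81)*R(L(q, 4)) = (-52 - 81)*(-5) = -133*(-5) = 665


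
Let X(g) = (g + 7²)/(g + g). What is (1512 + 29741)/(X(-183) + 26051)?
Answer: 5719299/4767400 ≈ 1.1997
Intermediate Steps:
X(g) = (49 + g)/(2*g) (X(g) = (g + 49)/((2*g)) = (49 + g)*(1/(2*g)) = (49 + g)/(2*g))
(1512 + 29741)/(X(-183) + 26051) = (1512 + 29741)/((½)*(49 - 183)/(-183) + 26051) = 31253/((½)*(-1/183)*(-134) + 26051) = 31253/(67/183 + 26051) = 31253/(4767400/183) = 31253*(183/4767400) = 5719299/4767400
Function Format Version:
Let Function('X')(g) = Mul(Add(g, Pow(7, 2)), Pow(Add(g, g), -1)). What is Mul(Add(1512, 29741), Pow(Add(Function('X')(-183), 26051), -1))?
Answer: Rational(5719299, 4767400) ≈ 1.1997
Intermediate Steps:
Function('X')(g) = Mul(Rational(1, 2), Pow(g, -1), Add(49, g)) (Function('X')(g) = Mul(Add(g, 49), Pow(Mul(2, g), -1)) = Mul(Add(49, g), Mul(Rational(1, 2), Pow(g, -1))) = Mul(Rational(1, 2), Pow(g, -1), Add(49, g)))
Mul(Add(1512, 29741), Pow(Add(Function('X')(-183), 26051), -1)) = Mul(Add(1512, 29741), Pow(Add(Mul(Rational(1, 2), Pow(-183, -1), Add(49, -183)), 26051), -1)) = Mul(31253, Pow(Add(Mul(Rational(1, 2), Rational(-1, 183), -134), 26051), -1)) = Mul(31253, Pow(Add(Rational(67, 183), 26051), -1)) = Mul(31253, Pow(Rational(4767400, 183), -1)) = Mul(31253, Rational(183, 4767400)) = Rational(5719299, 4767400)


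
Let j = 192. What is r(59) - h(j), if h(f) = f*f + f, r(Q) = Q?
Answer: -36997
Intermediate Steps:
h(f) = f + f**2 (h(f) = f**2 + f = f + f**2)
r(59) - h(j) = 59 - 192*(1 + 192) = 59 - 192*193 = 59 - 1*37056 = 59 - 37056 = -36997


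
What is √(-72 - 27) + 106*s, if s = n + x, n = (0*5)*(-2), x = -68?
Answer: -7208 + 3*I*√11 ≈ -7208.0 + 9.9499*I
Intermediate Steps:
n = 0 (n = 0*(-2) = 0)
s = -68 (s = 0 - 68 = -68)
√(-72 - 27) + 106*s = √(-72 - 27) + 106*(-68) = √(-99) - 7208 = 3*I*√11 - 7208 = -7208 + 3*I*√11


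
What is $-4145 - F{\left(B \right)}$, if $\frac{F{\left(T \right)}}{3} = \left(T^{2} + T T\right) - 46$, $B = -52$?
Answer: $-20231$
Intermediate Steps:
$F{\left(T \right)} = -138 + 6 T^{2}$ ($F{\left(T \right)} = 3 \left(\left(T^{2} + T T\right) - 46\right) = 3 \left(\left(T^{2} + T^{2}\right) - 46\right) = 3 \left(2 T^{2} - 46\right) = 3 \left(-46 + 2 T^{2}\right) = -138 + 6 T^{2}$)
$-4145 - F{\left(B \right)} = -4145 - \left(-138 + 6 \left(-52\right)^{2}\right) = -4145 - \left(-138 + 6 \cdot 2704\right) = -4145 - \left(-138 + 16224\right) = -4145 - 16086 = -20231$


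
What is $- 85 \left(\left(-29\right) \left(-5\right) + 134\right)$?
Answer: $-23715$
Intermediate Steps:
$- 85 \left(\left(-29\right) \left(-5\right) + 134\right) = - 85 \left(145 + 134\right) = \left(-85\right) 279 = -23715$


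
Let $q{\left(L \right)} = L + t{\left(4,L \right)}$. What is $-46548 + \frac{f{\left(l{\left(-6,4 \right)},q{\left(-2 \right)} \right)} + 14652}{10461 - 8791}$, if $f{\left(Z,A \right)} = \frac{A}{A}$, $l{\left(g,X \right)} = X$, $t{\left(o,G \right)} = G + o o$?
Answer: $- \frac{77720507}{1670} \approx -46539.0$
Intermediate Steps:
$t{\left(o,G \right)} = G + o^{2}$
$q{\left(L \right)} = 16 + 2 L$ ($q{\left(L \right)} = L + \left(L + 4^{2}\right) = L + \left(L + 16\right) = L + \left(16 + L\right) = 16 + 2 L$)
$f{\left(Z,A \right)} = 1$
$-46548 + \frac{f{\left(l{\left(-6,4 \right)},q{\left(-2 \right)} \right)} + 14652}{10461 - 8791} = -46548 + \frac{1 + 14652}{10461 - 8791} = -46548 + \frac{14653}{1670} = - \frac{77720507}{1670}$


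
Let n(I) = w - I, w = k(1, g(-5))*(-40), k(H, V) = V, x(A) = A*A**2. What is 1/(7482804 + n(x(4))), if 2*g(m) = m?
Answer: 1/7482840 ≈ 1.3364e-7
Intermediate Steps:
g(m) = m/2
x(A) = A**3
w = 100 (w = ((1/2)*(-5))*(-40) = -5/2*(-40) = 100)
n(I) = 100 - I
1/(7482804 + n(x(4))) = 1/(7482804 + (100 - 1*4**3)) = 1/(7482804 + (100 - 1*64)) = 1/(7482804 + (100 - 64)) = 1/(7482804 + 36) = 1/7482840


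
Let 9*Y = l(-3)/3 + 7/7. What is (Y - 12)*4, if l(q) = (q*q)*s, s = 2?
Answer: -404/9 ≈ -44.889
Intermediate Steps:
l(q) = 2*q² (l(q) = (q*q)*2 = q²*2 = 2*q²)
Y = 7/9 (Y = ((2*(-3)²)/3 + 7/7)/9 = ((2*9)*(⅓) + 7*(⅐))/9 = (18*(⅓) + 1)/9 = (6 + 1)/9 = (⅑)*7 = 7/9 ≈ 0.77778)
(Y - 12)*4 = (7/9 - 12)*4 = -101/9*4 = -404/9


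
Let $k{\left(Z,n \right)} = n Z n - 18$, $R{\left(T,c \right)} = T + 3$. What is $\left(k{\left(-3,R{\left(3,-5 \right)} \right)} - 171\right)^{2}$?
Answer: $88209$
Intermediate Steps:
$R{\left(T,c \right)} = 3 + T$
$k{\left(Z,n \right)} = -18 + Z n^{2}$ ($k{\left(Z,n \right)} = Z n n - 18 = Z n^{2} - 18 = -18 + Z n^{2}$)
$\left(k{\left(-3,R{\left(3,-5 \right)} \right)} - 171\right)^{2} = \left(\left(-18 - 3 \left(3 + 3\right)^{2}\right) - 171\right)^{2} = \left(\left(-18 - 3 \cdot 6^{2}\right) - 171\right)^{2} = \left(\left(-18 - 108\right) - 171\right)^{2} = \left(-126 - 171\right)^{2} = \left(-297\right)^{2} = 88209$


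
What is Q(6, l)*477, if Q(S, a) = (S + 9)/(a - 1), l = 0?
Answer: -7155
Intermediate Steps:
Q(S, a) = (9 + S)/(-1 + a)
Q(6, l)*477 = ((9 + 6)/(-1 + 0))*477 = (15/(-1))*477 = -1*15*477 = -15*477 = -7155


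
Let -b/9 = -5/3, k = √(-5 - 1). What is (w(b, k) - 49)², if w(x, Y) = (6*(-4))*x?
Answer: 167281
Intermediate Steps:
k = I*√6 (k = √(-6) = I*√6 ≈ 2.4495*I)
b = 15 (b = -(-45)/3 = -9*(-5/3) = 15)
w(x, Y) = -24*x
(w(b, k) - 49)² = (-24*15 - 49)² = (-360 - 49)² = (-409)² = 167281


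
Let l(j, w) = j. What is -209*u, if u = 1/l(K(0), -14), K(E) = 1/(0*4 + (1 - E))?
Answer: -209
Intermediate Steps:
K(E) = 1/(1 - E) (K(E) = 1/(0 + (1 - E)) = 1/(1 - E))
u = 1 (u = 1/(-1/(-1 + 0)) = 1/(-1/(-1)) = 1/(-1*(-1)) = 1/1 = 1)
-209*u = -209*1 = -209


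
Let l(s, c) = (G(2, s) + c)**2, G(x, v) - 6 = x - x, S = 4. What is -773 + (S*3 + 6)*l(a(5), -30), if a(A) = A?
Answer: 9595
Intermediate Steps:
G(x, v) = 6 (G(x, v) = 6 + (x - x) = 6 + 0 = 6)
l(s, c) = (6 + c)**2
-773 + (S*3 + 6)*l(a(5), -30) = -773 + (4*3 + 6)*(6 - 30)**2 = -773 + (12 + 6)*(-24)**2 = -773 + 18*576 = -773 + 10368 = 9595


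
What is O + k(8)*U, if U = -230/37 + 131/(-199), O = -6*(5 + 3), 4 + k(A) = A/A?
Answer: -201573/7363 ≈ -27.376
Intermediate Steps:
k(A) = -3 (k(A) = -4 + A/A = -4 + 1 = -3)
O = -48 (O = -6*8 = -48)
U = -50617/7363 (U = -230*1/37 + 131*(-1/199) = -230/37 - 131/199 = -50617/7363 ≈ -6.8745)
O + k(8)*U = -48 - 3*(-50617/7363) = -48 + 151851/7363 = -201573/7363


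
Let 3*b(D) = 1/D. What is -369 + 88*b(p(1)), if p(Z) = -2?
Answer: -1151/3 ≈ -383.67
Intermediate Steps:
b(D) = 1/(3*D)
-369 + 88*b(p(1)) = -369 + 88*((⅓)/(-2)) = -369 + 88*((⅓)*(-½)) = -369 + 88*(-⅙) = -369 - 44/3 = -1151/3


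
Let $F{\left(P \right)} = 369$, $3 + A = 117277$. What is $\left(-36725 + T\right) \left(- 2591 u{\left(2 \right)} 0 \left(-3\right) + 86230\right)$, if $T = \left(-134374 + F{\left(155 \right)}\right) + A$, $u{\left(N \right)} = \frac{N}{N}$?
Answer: $-4609510880$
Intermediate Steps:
$A = 117274$ ($A = -3 + 117277 = 117274$)
$u{\left(N \right)} = 1$
$T = -16731$ ($T = \left(-134374 + 369\right) + 117274 = -134005 + 117274 = -16731$)
$\left(-36725 + T\right) \left(- 2591 u{\left(2 \right)} 0 \left(-3\right) + 86230\right) = \left(-36725 - 16731\right) \left(- 2591 \cdot 1 \cdot 0 \left(-3\right) + 86230\right) = - 53456 \left(- 2591 \cdot 0 \left(-3\right) + 86230\right) = - 53456 \left(\left(-2591\right) 0 + 86230\right) = - 53456 \left(0 + 86230\right) = \left(-53456\right) 86230 = -4609510880$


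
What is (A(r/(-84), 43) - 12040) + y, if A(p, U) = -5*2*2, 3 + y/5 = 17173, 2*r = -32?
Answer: 73790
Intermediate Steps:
r = -16 (r = (½)*(-32) = -16)
y = 85850 (y = -15 + 5*17173 = -15 + 85865 = 85850)
A(p, U) = -20 (A(p, U) = -10*2 = -20)
(A(r/(-84), 43) - 12040) + y = (-20 - 12040) + 85850 = -12060 + 85850 = 73790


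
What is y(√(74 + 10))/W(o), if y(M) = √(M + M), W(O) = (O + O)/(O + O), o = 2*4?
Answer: 2*21^(¼) ≈ 4.2814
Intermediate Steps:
o = 8
W(O) = 1 (W(O) = (2*O)/((2*O)) = (2*O)*(1/(2*O)) = 1)
y(M) = √2*√M (y(M) = √(2*M) = √2*√M)
y(√(74 + 10))/W(o) = (√2*√(√(74 + 10)))/1 = (√2*√(√84))*1 = (√2*√(2*√21))*1 = (√2*(√2*21^(¼)))*1 = (2*21^(¼))*1 = 2*21^(¼)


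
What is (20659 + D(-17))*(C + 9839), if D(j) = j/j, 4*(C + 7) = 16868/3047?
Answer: 619021551860/3047 ≈ 2.0316e+8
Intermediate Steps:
C = -17112/3047 (C = -7 + (16868/3047)/4 = -7 + (16868*(1/3047))/4 = -7 + (¼)*(16868/3047) = -7 + 4217/3047 = -17112/3047 ≈ -5.6160)
D(j) = 1
(20659 + D(-17))*(C + 9839) = (20659 + 1)*(-17112/3047 + 9839) = 20660*(29962321/3047) = 619021551860/3047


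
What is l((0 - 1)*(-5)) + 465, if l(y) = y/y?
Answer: 466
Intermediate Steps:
l(y) = 1
l((0 - 1)*(-5)) + 465 = 1 + 465 = 466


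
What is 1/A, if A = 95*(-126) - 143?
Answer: -1/12113 ≈ -8.2556e-5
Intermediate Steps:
A = -12113 (A = -11970 - 143 = -12113)
1/A = 1/(-12113) = -1/12113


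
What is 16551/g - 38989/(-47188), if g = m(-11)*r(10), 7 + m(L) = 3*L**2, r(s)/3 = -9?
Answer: -940385/1049933 ≈ -0.89566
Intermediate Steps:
r(s) = -27 (r(s) = 3*(-9) = -27)
m(L) = -7 + 3*L**2
g = -9612 (g = (-7 + 3*(-11)**2)*(-27) = (-7 + 3*121)*(-27) = (-7 + 363)*(-27) = 356*(-27) = -9612)
16551/g - 38989/(-47188) = 16551/(-9612) - 38989/(-47188) = 16551*(-1/9612) - 38989*(-1/47188) = -613/356 + 38989/47188 = -940385/1049933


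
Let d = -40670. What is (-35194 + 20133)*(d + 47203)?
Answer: -98393513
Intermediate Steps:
(-35194 + 20133)*(d + 47203) = (-35194 + 20133)*(-40670 + 47203) = -15061*6533 = -98393513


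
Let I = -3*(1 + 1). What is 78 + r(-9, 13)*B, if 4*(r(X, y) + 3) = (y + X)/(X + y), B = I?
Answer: 189/2 ≈ 94.500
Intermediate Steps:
I = -6 (I = -3*2 = -6)
B = -6
r(X, y) = -11/4 (r(X, y) = -3 + ((y + X)/(X + y))/4 = -3 + ((X + y)/(X + y))/4 = -3 + (¼)*1 = -3 + ¼ = -11/4)
78 + r(-9, 13)*B = 78 - 11/4*(-6) = 78 + 33/2 = 189/2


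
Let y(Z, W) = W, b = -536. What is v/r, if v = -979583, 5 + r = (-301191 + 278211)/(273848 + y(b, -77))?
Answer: 89393805831/463945 ≈ 1.9268e+5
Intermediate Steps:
r = -463945/91257 (r = -5 + (-301191 + 278211)/(273848 - 77) = -5 - 22980/273771 = -5 - 22980*1/273771 = -5 - 7660/91257 = -463945/91257 ≈ -5.0839)
v/r = -979583/(-463945/91257) = -979583*(-91257/463945) = 89393805831/463945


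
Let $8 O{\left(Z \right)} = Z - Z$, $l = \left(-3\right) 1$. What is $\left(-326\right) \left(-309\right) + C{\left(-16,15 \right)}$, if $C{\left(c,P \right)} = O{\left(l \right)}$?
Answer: $100734$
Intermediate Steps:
$l = -3$
$O{\left(Z \right)} = 0$ ($O{\left(Z \right)} = \frac{Z - Z}{8} = \frac{1}{8} \cdot 0 = 0$)
$C{\left(c,P \right)} = 0$
$\left(-326\right) \left(-309\right) + C{\left(-16,15 \right)} = \left(-326\right) \left(-309\right) + 0 = 100734 + 0 = 100734$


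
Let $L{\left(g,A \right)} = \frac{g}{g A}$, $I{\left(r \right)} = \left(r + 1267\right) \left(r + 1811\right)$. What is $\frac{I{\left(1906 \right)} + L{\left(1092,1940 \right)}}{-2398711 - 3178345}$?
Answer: $- \frac{22880439541}{10819488640} \approx -2.1147$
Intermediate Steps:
$I{\left(r \right)} = \left(1267 + r\right) \left(1811 + r\right)$
$L{\left(g,A \right)} = \frac{1}{A}$ ($L{\left(g,A \right)} = \frac{g}{A g} = g \frac{1}{A g} = \frac{1}{A}$)
$\frac{I{\left(1906 \right)} + L{\left(1092,1940 \right)}}{-2398711 - 3178345} = \frac{\left(2294537 + 1906^{2} + 3078 \cdot 1906\right) + \frac{1}{1940}}{-2398711 - 3178345} = \frac{\left(2294537 + 3632836 + 5866668\right) + \frac{1}{1940}}{-5577056} = \left(11794041 + \frac{1}{1940}\right) \left(- \frac{1}{5577056}\right) = \frac{22880439541}{1940} \left(- \frac{1}{5577056}\right) = - \frac{22880439541}{10819488640}$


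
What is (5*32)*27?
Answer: 4320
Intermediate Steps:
(5*32)*27 = 160*27 = 4320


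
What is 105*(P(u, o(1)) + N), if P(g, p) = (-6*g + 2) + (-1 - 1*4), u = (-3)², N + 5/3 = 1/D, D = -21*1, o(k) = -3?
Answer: -6165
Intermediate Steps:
D = -21
N = -12/7 (N = -5/3 + 1/(-21) = -5/3 - 1/21 = -12/7 ≈ -1.7143)
u = 9
P(g, p) = -3 - 6*g (P(g, p) = (2 - 6*g) + (-1 - 4) = (2 - 6*g) - 5 = -3 - 6*g)
105*(P(u, o(1)) + N) = 105*((-3 - 6*9) - 12/7) = 105*((-3 - 54) - 12/7) = 105*(-57 - 12/7) = 105*(-411/7) = -6165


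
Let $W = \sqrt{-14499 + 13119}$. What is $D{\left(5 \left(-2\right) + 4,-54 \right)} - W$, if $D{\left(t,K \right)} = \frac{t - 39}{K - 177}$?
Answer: $\frac{15}{77} - 2 i \sqrt{345} \approx 0.19481 - 37.148 i$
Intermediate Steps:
$D{\left(t,K \right)} = \frac{-39 + t}{-177 + K}$
$W = 2 i \sqrt{345}$ ($W = \sqrt{-1380} = 2 i \sqrt{345} \approx 37.148 i$)
$D{\left(5 \left(-2\right) + 4,-54 \right)} - W = \frac{-39 + \left(5 \left(-2\right) + 4\right)}{-177 - 54} - 2 i \sqrt{345} = \frac{-39 + \left(-10 + 4\right)}{-231} - 2 i \sqrt{345} = - \frac{-39 - 6}{231} - 2 i \sqrt{345} = \left(- \frac{1}{231}\right) \left(-45\right) - 2 i \sqrt{345} = \frac{15}{77} - 2 i \sqrt{345}$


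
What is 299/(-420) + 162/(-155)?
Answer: -22877/13020 ≈ -1.7571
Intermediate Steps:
299/(-420) + 162/(-155) = 299*(-1/420) + 162*(-1/155) = -299/420 - 162/155 = -22877/13020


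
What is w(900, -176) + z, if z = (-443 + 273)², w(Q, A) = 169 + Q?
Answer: 29969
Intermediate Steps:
z = 28900 (z = (-170)² = 28900)
w(900, -176) + z = (169 + 900) + 28900 = 1069 + 28900 = 29969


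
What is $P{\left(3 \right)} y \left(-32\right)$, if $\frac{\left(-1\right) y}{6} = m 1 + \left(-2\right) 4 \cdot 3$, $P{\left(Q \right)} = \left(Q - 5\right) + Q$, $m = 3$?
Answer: $-4032$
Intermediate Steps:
$P{\left(Q \right)} = -5 + 2 Q$ ($P{\left(Q \right)} = \left(-5 + Q\right) + Q = -5 + 2 Q$)
$y = 126$ ($y = - 6 \left(3 \cdot 1 + \left(-2\right) 4 \cdot 3\right) = - 6 \left(3 - 24\right) = \left(-6\right) \left(-21\right) = 126$)
$P{\left(3 \right)} y \left(-32\right) = \left(-5 + 2 \cdot 3\right) 126 \left(-32\right) = \left(-5 + 6\right) 126 \left(-32\right) = 1 \cdot 126 \left(-32\right) = 126 \left(-32\right) = -4032$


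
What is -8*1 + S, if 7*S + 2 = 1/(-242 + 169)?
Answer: -605/73 ≈ -8.2877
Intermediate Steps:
S = -21/73 (S = -2/7 + 1/(7*(-242 + 169)) = -2/7 + (1/7)/(-73) = -2/7 + (1/7)*(-1/73) = -2/7 - 1/511 = -21/73 ≈ -0.28767)
-8*1 + S = -8*1 - 21/73 = -8 - 21/73 = -605/73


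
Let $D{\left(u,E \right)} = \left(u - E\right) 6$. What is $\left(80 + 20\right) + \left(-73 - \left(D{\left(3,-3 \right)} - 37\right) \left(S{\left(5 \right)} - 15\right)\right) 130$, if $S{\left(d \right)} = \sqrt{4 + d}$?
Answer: $-10950$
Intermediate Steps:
$D{\left(u,E \right)} = - 6 E + 6 u$
$\left(80 + 20\right) + \left(-73 - \left(D{\left(3,-3 \right)} - 37\right) \left(S{\left(5 \right)} - 15\right)\right) 130 = \left(80 + 20\right) + \left(-73 - \left(\left(\left(-6\right) \left(-3\right) + 6 \cdot 3\right) - 37\right) \left(\sqrt{4 + 5} - 15\right)\right) 130 = 100 + \left(-73 - \left(\left(18 + 18\right) - 37\right) \left(\sqrt{9} - 15\right)\right) 130 = 100 + \left(-73 - \left(36 - 37\right) \left(3 - 15\right)\right) 130 = 100 + \left(-73 - \left(-1\right) \left(-12\right)\right) 130 = 100 + \left(-73 - 12\right) 130 = 100 - 11050 = -10950$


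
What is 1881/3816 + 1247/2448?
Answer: 130045/129744 ≈ 1.0023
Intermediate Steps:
1881/3816 + 1247/2448 = 1881*(1/3816) + 1247*(1/2448) = 209/424 + 1247/2448 = 130045/129744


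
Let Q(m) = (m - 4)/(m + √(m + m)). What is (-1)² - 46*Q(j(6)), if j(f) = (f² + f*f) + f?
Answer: -832/19 + 851*√39/741 ≈ -36.617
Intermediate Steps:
j(f) = f + 2*f² (j(f) = (f² + f²) + f = 2*f² + f = f + 2*f²)
Q(m) = (-4 + m)/(m + √2*√m) (Q(m) = (-4 + m)/(m + √(2*m)) = (-4 + m)/(m + √2*√m))
(-1)² - 46*Q(j(6)) = (-1)² - 46*(-4 + 6*(1 + 2*6))/(6*(1 + 2*6) + √2*√(6*(1 + 2*6))) = 1 - 46*(-4 + 6*(1 + 12))/(6*(1 + 12) + √2*√(6*(1 + 12))) = 1 - 46*(-4 + 6*13)/(6*13 + √2*√(6*13)) = 1 - 46*(-4 + 78)/(78 + √2*√78) = 1 - 46*74/(78 + 2*√39) = 1 - 3404/(78 + 2*√39)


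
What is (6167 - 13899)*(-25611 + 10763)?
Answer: 114804736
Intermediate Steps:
(6167 - 13899)*(-25611 + 10763) = -7732*(-14848) = 114804736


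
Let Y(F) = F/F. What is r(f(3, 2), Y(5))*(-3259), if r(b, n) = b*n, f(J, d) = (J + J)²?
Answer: -117324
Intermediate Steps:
f(J, d) = 4*J² (f(J, d) = (2*J)² = 4*J²)
Y(F) = 1
r(f(3, 2), Y(5))*(-3259) = ((4*3²)*1)*(-3259) = ((4*9)*1)*(-3259) = (36*1)*(-3259) = 36*(-3259) = -117324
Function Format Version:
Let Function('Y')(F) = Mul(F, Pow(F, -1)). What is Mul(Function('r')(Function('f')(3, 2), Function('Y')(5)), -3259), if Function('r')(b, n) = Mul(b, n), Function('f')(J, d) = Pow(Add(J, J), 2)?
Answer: -117324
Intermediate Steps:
Function('f')(J, d) = Mul(4, Pow(J, 2)) (Function('f')(J, d) = Pow(Mul(2, J), 2) = Mul(4, Pow(J, 2)))
Function('Y')(F) = 1
Mul(Function('r')(Function('f')(3, 2), Function('Y')(5)), -3259) = Mul(Mul(Mul(4, Pow(3, 2)), 1), -3259) = Mul(Mul(Mul(4, 9), 1), -3259) = Mul(Mul(36, 1), -3259) = Mul(36, -3259) = -117324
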